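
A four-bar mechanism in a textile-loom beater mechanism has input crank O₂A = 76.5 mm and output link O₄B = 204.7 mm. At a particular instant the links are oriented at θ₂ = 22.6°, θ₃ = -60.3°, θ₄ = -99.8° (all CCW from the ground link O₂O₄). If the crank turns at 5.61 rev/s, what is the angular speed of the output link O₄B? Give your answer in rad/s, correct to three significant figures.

ω₂ = 35.25 rad/s (from 5.61 rev/s).
Differentiating the loop-closure r₂e^{iθ₂}+r₃e^{iθ₃}=r₁+r₄e^{iθ₄} gives r₂ω₂e^{iθ₂}+r₃ω₃e^{iθ₃}=r₄ω₄e^{iθ₄}.
Eliminating the other unknown: ω₄ = r₂ω₂ sin(θ₂−θ₃) / [r₄ sin(θ₄−θ₃)].
Numerator sine = +0.99233; denominator sine = -0.63608.
Result = 0.0765·35.25·(+0.99233) / (0.2047·(-0.63608)) = -20.551 rad/s; magnitude 20.551 rad/s.

20.6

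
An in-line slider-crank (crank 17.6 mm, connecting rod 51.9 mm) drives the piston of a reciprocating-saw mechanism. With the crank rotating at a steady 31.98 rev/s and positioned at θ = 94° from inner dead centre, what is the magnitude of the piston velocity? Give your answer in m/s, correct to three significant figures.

3.44

ω = 2π·32 = 200.9 rad/s
For an in-line slider-crank, x = r cosθ + √(L² − r² sin²θ), so v = −rω sinθ·[1 + r cosθ/√(L² − r² sin²θ)].
With r = 0.0176 m, L = 0.0519 m, θ = 94°: √(L² − r² sin²θ) = 0.04884 m.
v = −0.0176·200.9·0.99756·[1 + 0.0176·-0.06976/0.04884] = -3.4392 m/s.
|v| = 3.4392 m/s.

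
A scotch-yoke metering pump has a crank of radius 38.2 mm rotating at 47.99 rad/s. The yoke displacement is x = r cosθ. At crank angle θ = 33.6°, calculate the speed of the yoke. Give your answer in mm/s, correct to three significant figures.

ω = 47.99 rad/s
x = r cosθ ⇒ ẋ = −rω sinθ.
|v| = rω|sinθ| = 0.0382·47.99·|sin 33.6°| = 1.0145 m/s = 1014.5 mm/s.

1010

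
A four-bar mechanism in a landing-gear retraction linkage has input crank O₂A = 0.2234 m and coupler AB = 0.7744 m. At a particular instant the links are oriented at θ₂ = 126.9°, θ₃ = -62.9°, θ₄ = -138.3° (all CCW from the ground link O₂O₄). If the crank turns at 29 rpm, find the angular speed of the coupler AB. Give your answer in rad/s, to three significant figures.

0.902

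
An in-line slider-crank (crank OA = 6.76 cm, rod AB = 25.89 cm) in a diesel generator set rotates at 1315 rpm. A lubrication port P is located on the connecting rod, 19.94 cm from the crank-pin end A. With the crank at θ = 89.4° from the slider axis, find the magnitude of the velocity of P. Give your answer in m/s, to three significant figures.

ω = 137.7 rad/s.  Crank-pin speed |V_A| = rω = 9.309 m/s, perpendicular to OA.
Rod angle: sinφ = −(r/L) sinθ ⇒ φ = -15.135°; ω_rod = −rω cosθ/√(L²−r²sin²θ) = -0.39005 rad/s.
V_P = V_A + ω_rod × AP, with AP = 0.1994 m along the rod.
Components: V_Px = −rω sinθ − a·ω_rod·sinφ = -9.3288 m/s;  V_Py = rω cosθ + a·ω_rod·cosφ = +0.022403 m/s.
|V_P| = √(V_Px² + V_Py²) = 9.3288 m/s.

9.33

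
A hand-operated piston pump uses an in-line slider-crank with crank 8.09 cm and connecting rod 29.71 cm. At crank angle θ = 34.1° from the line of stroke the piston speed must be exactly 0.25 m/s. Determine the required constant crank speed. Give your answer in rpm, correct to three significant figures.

42.9

For an in-line slider-crank, |v_piston| = rω|sinθ|·[1 + r cosθ/√(L² − r² sin²θ)].
With r = 0.0809 m, L = 0.2971 m, θ = 34.1°: the bracketed kinematic factor |dx/dθ| = 0.055704 m.
ω = v/|dx/dθ| = 0.25/0.055704 = 4.488 rad/s.
N = 60ω/(2π) = 42.857 rpm.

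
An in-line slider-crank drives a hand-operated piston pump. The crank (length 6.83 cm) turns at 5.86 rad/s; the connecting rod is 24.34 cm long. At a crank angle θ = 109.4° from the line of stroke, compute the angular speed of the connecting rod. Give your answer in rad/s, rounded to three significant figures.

0.566

ω = 5.86 rad/s
The rod makes angle φ with the slider axis where L sinφ = r sinθ; differentiating, L cosφ·φ̇ = r ω cosθ.
L cosφ = √(L² − r² sin²θ) = 0.23472 m.
|ω_rod| = r ω |cosθ| / √(L² − r² sin²θ) = 0.0683·5.86·0.33216/0.23472 = 0.56639 rad/s.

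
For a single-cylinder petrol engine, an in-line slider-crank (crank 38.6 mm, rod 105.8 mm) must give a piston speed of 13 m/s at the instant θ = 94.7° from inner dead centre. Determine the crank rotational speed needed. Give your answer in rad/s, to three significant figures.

349

For an in-line slider-crank, |v_piston| = rω|sinθ|·[1 + r cosθ/√(L² − r² sin²θ)].
With r = 0.0386 m, L = 0.1058 m, θ = 94.7°: the bracketed kinematic factor |dx/dθ| = 0.037236 m.
ω = v/|dx/dθ| = 13/0.037236 = 349.13 rad/s.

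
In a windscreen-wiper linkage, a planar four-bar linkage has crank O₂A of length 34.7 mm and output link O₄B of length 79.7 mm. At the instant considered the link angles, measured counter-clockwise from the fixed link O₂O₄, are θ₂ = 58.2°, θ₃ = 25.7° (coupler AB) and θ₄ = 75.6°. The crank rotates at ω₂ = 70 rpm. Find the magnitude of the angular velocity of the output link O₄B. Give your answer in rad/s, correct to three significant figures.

2.24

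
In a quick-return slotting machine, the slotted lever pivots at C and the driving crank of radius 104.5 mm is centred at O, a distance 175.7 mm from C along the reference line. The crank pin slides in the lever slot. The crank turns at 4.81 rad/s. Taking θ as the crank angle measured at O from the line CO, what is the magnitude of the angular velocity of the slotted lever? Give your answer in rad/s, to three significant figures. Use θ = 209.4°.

2.49

ω = 4.81 rad/s
Crank pin A relative to C: A = (d + r cosθ, r sinθ); lever angle φ = atan2(r sinθ, d + r cosθ).
Differentiating tanφ: φ̇ = rω(d cosθ + r)/(d² + r² + 2dr cosθ).
d² + r² + 2dr cosθ = |CA|² = 0.00979864 m²;  d cosθ + r = -0.048572 m.
|ω_lever| = |0.1045·4.81·-0.048572| / 0.00979864 = 2.4916 rad/s.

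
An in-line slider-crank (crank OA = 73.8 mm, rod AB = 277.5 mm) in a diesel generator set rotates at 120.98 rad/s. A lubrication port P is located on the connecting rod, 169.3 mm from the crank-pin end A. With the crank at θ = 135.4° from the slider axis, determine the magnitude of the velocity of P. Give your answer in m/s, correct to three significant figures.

ω = 121 rad/s.  Crank-pin speed |V_A| = rω = 8.9283 m/s, perpendicular to OA.
Rod angle: sinφ = −(r/L) sinθ ⇒ φ = -10.762°; ω_rod = −rω cosθ/√(L²−r²sin²θ) = +23.319 rad/s.
V_P = V_A + ω_rod × AP, with AP = 0.1693 m along the rod.
Components: V_Px = −rω sinθ − a·ω_rod·sinφ = -5.5318 m/s;  V_Py = rω cosθ + a·ω_rod·cosφ = -2.4787 m/s.
|V_P| = √(V_Px² + V_Py²) = 6.0618 m/s.

6.06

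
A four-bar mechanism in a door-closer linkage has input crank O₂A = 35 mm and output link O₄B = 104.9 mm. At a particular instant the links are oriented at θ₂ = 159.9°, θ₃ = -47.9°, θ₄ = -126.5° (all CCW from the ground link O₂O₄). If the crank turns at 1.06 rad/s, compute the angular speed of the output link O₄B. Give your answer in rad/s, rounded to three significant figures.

0.168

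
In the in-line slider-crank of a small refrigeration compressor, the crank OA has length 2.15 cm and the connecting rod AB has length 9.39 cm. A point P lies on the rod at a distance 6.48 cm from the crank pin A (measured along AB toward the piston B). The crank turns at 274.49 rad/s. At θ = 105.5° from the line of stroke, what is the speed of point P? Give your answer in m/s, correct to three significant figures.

5.46

ω = 274.5 rad/s.  Crank-pin speed |V_A| = rω = 5.9015 m/s, perpendicular to OA.
Rod angle: sinφ = −(r/L) sinθ ⇒ φ = -12.747°; ω_rod = −rω cosθ/√(L²−r²sin²θ) = +17.22 rad/s.
V_P = V_A + ω_rod × AP, with AP = 0.0648 m along the rod.
Components: V_Px = −rω sinθ − a·ω_rod·sinφ = -5.4407 m/s;  V_Py = rω cosθ + a·ω_rod·cosφ = -0.48875 m/s.
|V_P| = √(V_Px² + V_Py²) = 5.4626 m/s.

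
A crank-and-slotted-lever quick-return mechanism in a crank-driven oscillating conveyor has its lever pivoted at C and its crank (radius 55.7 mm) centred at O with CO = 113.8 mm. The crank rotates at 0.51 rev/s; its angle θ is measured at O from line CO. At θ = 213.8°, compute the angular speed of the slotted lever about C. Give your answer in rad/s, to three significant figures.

ω = 3.204 rad/s (from 0.51 rev/s).
Crank pin A relative to C: A = (d + r cosθ, r sinθ); lever angle φ = atan2(r sinθ, d + r cosθ).
Differentiating tanφ: φ̇ = rω(d cosθ + r)/(d² + r² + 2dr cosθ).
d² + r² + 2dr cosθ = |CA|² = 0.00551827 m²;  d cosθ + r = -0.038866 m.
|ω_lever| = |0.0557·3.204·-0.038866| / 0.00551827 = 1.2571 rad/s.

1.26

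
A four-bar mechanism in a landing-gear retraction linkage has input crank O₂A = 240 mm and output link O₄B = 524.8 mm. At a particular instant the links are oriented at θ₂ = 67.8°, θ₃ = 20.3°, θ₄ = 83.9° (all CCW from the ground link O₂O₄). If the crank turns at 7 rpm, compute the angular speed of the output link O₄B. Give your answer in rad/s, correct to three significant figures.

0.276

ω₂ = 0.733 rad/s (from 7 rpm).
Differentiating the loop-closure r₂e^{iθ₂}+r₃e^{iθ₃}=r₁+r₄e^{iθ₄} gives r₂ω₂e^{iθ₂}+r₃ω₃e^{iθ₃}=r₄ω₄e^{iθ₄}.
Eliminating the other unknown: ω₄ = r₂ω₂ sin(θ₂−θ₃) / [r₄ sin(θ₄−θ₃)].
Numerator sine = +0.73728; denominator sine = +0.89571.
Result = 0.24·0.733·(+0.73728) / (0.5248·(+0.89571)) = +0.27593 rad/s; magnitude 0.27593 rad/s.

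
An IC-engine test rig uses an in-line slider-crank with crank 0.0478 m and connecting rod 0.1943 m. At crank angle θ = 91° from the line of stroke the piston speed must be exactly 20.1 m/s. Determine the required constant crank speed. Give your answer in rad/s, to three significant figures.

For an in-line slider-crank, |v_piston| = rω|sinθ|·[1 + r cosθ/√(L² − r² sin²θ)].
With r = 0.0478 m, L = 0.1943 m, θ = 91°: the bracketed kinematic factor |dx/dθ| = 0.047581 m.
ω = v/|dx/dθ| = 20.1/0.047581 = 422.44 rad/s.

422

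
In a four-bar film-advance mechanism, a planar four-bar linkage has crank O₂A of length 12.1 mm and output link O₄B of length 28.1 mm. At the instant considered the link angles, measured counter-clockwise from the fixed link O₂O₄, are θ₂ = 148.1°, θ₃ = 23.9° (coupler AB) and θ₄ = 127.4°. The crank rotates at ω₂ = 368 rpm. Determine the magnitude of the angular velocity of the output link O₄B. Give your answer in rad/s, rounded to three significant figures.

ω₂ = 38.54 rad/s (from 368 rpm).
Differentiating the loop-closure r₂e^{iθ₂}+r₃e^{iθ₃}=r₁+r₄e^{iθ₄} gives r₂ω₂e^{iθ₂}+r₃ω₃e^{iθ₃}=r₄ω₄e^{iθ₄}.
Eliminating the other unknown: ω₄ = r₂ω₂ sin(θ₂−θ₃) / [r₄ sin(θ₄−θ₃)].
Numerator sine = +0.82708; denominator sine = +0.97237.
Result = 0.0121·38.54·(+0.82708) / (0.0281·(+0.97237)) = +14.115 rad/s; magnitude 14.115 rad/s.

14.1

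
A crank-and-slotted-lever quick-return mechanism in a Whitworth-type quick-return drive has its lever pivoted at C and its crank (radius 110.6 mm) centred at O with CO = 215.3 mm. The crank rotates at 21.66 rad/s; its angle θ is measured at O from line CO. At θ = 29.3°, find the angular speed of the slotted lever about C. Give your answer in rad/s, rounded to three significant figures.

7.14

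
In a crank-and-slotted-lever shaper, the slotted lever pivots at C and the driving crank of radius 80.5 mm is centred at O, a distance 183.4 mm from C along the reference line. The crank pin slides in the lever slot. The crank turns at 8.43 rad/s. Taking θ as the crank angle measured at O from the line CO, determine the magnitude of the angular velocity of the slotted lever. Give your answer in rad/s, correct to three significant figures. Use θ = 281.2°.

1.72

ω = 8.43 rad/s
Crank pin A relative to C: A = (d + r cosθ, r sinθ); lever angle φ = atan2(r sinθ, d + r cosθ).
Differentiating tanφ: φ̇ = rω(d cosθ + r)/(d² + r² + 2dr cosθ).
d² + r² + 2dr cosθ = |CA|² = 0.045851 m²;  d cosθ + r = +0.11612 m.
|ω_lever| = |0.0805·8.43·+0.11612| / 0.045851 = 1.7187 rad/s.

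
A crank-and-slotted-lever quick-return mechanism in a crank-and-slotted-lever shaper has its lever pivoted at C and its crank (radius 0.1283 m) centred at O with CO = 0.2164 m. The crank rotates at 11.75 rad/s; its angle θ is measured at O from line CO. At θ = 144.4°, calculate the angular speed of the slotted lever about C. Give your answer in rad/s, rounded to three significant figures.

ω = 11.75 rad/s
Crank pin A relative to C: A = (d + r cosθ, r sinθ); lever angle φ = atan2(r sinθ, d + r cosθ).
Differentiating tanφ: φ̇ = rω(d cosθ + r)/(d² + r² + 2dr cosθ).
d² + r² + 2dr cosθ = |CA|² = 0.0181398 m²;  d cosθ + r = -0.047655 m.
|ω_lever| = |0.1283·11.75·-0.047655| / 0.0181398 = 3.9604 rad/s.

3.96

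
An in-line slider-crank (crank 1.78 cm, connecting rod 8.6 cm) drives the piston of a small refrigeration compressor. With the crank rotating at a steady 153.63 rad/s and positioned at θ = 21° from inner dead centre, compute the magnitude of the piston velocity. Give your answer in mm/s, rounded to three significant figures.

1170

ω = 153.6 rad/s
For an in-line slider-crank, x = r cosθ + √(L² − r² sin²θ), so v = −rω sinθ·[1 + r cosθ/√(L² − r² sin²θ)].
With r = 0.0178 m, L = 0.086 m, θ = 21°: √(L² − r² sin²θ) = 0.085763 m.
v = −0.0178·153.6·0.35837·[1 + 0.0178·0.93358/0.085763] = -1.1699 m/s.
|v| = 1.1699 m/s = 1169.9 mm/s.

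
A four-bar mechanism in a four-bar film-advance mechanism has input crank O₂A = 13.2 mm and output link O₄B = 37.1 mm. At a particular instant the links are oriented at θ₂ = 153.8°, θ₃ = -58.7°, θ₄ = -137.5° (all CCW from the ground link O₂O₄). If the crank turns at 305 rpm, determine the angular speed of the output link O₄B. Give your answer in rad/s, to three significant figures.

6.22

ω₂ = 31.94 rad/s (from 305 rpm).
Differentiating the loop-closure r₂e^{iθ₂}+r₃e^{iθ₃}=r₁+r₄e^{iθ₄} gives r₂ω₂e^{iθ₂}+r₃ω₃e^{iθ₃}=r₄ω₄e^{iθ₄}.
Eliminating the other unknown: ω₄ = r₂ω₂ sin(θ₂−θ₃) / [r₄ sin(θ₄−θ₃)].
Numerator sine = -0.53730; denominator sine = -0.98096.
Result = 0.0132·31.94·(-0.53730) / (0.0371·(-0.98096)) = +6.2244 rad/s; magnitude 6.2244 rad/s.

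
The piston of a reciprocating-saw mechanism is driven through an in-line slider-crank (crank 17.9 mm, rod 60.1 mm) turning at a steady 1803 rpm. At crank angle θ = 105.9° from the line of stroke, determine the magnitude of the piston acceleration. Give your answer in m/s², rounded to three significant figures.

ω = 2π·1803/60 = 188.8 rad/s
x(θ) = r cosθ + √(L² − r² sin²θ); with ω constant, a = ω²·d²x/dθ².
d²x/dθ² = −r cosθ − r²(cos2θ)/√u − r⁴ sin²2θ/(4u^{3/2}),  u = L² − r² sin²θ = 0.00331565 m².
Substituting r = 0.0179 m, L = 0.0601 m, θ = 105.9°: d²x/dθ² = +0.0095957 m.
a = ω²·d²x/dθ² = (188.8)²·(+0.0095957) = +342.08 m/s²;  |a| = 342.08 m/s².

342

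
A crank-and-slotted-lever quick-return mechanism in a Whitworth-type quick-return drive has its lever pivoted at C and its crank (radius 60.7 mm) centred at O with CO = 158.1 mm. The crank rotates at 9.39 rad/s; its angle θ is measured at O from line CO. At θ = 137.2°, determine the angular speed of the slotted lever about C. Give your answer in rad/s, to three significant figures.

ω = 9.39 rad/s
Crank pin A relative to C: A = (d + r cosθ, r sinθ); lever angle φ = atan2(r sinθ, d + r cosθ).
Differentiating tanφ: φ̇ = rω(d cosθ + r)/(d² + r² + 2dr cosθ).
d² + r² + 2dr cosθ = |CA|² = 0.0145974 m²;  d cosθ + r = -0.055303 m.
|ω_lever| = |0.0607·9.39·-0.055303| / 0.0145974 = 2.1594 rad/s.

2.16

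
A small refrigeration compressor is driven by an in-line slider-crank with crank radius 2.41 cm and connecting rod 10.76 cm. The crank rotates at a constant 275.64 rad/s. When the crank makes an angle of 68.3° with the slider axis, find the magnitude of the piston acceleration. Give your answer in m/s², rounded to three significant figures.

375

ω = 275.6 rad/s
x(θ) = r cosθ + √(L² − r² sin²θ); with ω constant, a = ω²·d²x/dθ².
d²x/dθ² = −r cosθ − r²(cos2θ)/√u − r⁴ sin²2θ/(4u^{3/2}),  u = L² − r² sin²θ = 0.0110764 m².
Substituting r = 0.0241 m, L = 0.1076 m, θ = 68.3°: d²x/dθ² = -0.0049353 m.
a = ω²·d²x/dθ² = (275.6)²·(-0.0049353) = -374.97 m/s²;  |a| = 374.97 m/s².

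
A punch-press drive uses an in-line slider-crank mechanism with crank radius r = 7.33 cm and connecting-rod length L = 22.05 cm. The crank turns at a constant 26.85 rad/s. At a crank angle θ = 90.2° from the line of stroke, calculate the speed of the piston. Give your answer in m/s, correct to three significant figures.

1.97

ω = 26.85 rad/s
For an in-line slider-crank, x = r cosθ + √(L² − r² sin²θ), so v = −rω sinθ·[1 + r cosθ/√(L² − r² sin²θ)].
With r = 0.0733 m, L = 0.2205 m, θ = 90.2°: √(L² − r² sin²θ) = 0.20796 m.
v = −0.0733·26.85·0.99999·[1 + 0.0733·-0.00349/0.20796] = -1.9657 m/s.
|v| = 1.9657 m/s.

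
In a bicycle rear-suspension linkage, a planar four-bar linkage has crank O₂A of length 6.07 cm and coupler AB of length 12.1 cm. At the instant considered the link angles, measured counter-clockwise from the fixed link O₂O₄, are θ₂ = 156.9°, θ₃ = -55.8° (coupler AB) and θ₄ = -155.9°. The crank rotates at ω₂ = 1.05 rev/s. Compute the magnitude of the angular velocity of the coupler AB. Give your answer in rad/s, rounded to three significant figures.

2.47

ω₂ = 6.597 rad/s (from 1.05 rev/s).
Differentiating the loop-closure r₂e^{iθ₂}+r₃e^{iθ₃}=r₁+r₄e^{iθ₄} gives r₂ω₂e^{iθ₂}+r₃ω₃e^{iθ₃}=r₄ω₄e^{iθ₄}.
Eliminating the other unknown: ω₃ = r₂ω₂ sin(θ₄−θ₂) / [r₃ sin(θ₃−θ₄)].
Numerator sine = +0.73373; denominator sine = +0.98450.
Result = 0.0607·6.597·(+0.73373) / (0.121·(+0.98450)) = +2.4666 rad/s; magnitude 2.4666 rad/s.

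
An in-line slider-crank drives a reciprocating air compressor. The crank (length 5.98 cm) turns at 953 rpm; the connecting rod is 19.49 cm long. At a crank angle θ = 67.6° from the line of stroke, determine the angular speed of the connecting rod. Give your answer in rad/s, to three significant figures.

12.2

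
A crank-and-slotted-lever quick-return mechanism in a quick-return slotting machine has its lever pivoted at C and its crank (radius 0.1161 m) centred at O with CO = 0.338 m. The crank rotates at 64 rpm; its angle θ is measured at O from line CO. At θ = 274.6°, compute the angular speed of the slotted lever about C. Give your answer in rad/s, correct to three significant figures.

ω = 6.702 rad/s (from 64 rpm).
Crank pin A relative to C: A = (d + r cosθ, r sinθ); lever angle φ = atan2(r sinθ, d + r cosθ).
Differentiating tanφ: φ̇ = rω(d cosθ + r)/(d² + r² + 2dr cosθ).
d² + r² + 2dr cosθ = |CA|² = 0.134018 m²;  d cosθ + r = +0.14321 m.
|ω_lever| = |0.1161·6.702·+0.14321| / 0.134018 = 0.83147 rad/s.

0.831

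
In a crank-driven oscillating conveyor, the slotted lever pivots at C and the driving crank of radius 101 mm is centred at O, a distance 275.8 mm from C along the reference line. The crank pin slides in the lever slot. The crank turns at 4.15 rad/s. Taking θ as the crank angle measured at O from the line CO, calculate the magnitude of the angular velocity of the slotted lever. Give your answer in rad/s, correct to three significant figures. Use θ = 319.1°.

1.01

ω = 4.15 rad/s
Crank pin A relative to C: A = (d + r cosθ, r sinθ); lever angle φ = atan2(r sinθ, d + r cosθ).
Differentiating tanφ: φ̇ = rω(d cosθ + r)/(d² + r² + 2dr cosθ).
d² + r² + 2dr cosθ = |CA|² = 0.128376 m²;  d cosθ + r = +0.30946 m.
|ω_lever| = |0.101·4.15·+0.30946| / 0.128376 = 1.0104 rad/s.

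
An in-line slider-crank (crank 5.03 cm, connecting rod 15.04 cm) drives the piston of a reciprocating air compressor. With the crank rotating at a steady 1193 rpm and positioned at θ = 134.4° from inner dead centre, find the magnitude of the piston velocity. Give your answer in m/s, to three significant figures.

3.41

ω = 2π·1193/60 = 124.9 rad/s
For an in-line slider-crank, x = r cosθ + √(L² − r² sin²θ), so v = −rω sinθ·[1 + r cosθ/√(L² − r² sin²θ)].
With r = 0.0503 m, L = 0.1504 m, θ = 134.4°: √(L² − r² sin²θ) = 0.14604 m.
v = −0.0503·124.9·0.71447·[1 + 0.0503·-0.69966/0.14604] = -3.4078 m/s.
|v| = 3.4078 m/s.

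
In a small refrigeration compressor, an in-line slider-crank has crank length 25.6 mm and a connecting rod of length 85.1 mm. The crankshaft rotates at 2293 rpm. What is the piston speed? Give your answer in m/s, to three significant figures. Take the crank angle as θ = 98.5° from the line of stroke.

ω = 2π·2293/60 = 240.1 rad/s
For an in-line slider-crank, x = r cosθ + √(L² − r² sin²θ), so v = −rω sinθ·[1 + r cosθ/√(L² − r² sin²θ)].
With r = 0.0256 m, L = 0.0851 m, θ = 98.5°: √(L² − r² sin²θ) = 0.081246 m.
v = −0.0256·240.1·0.98902·[1 + 0.0256·-0.14781/0.081246] = -5.7965 m/s.
|v| = 5.7965 m/s.

5.80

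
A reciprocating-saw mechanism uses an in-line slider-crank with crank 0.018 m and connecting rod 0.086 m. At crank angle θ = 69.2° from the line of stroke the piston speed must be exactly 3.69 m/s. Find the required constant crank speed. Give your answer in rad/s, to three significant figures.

For an in-line slider-crank, |v_piston| = rω|sinθ|·[1 + r cosθ/√(L² − r² sin²θ)].
With r = 0.018 m, L = 0.086 m, θ = 69.2°: the bracketed kinematic factor |dx/dθ| = 0.018102 m.
ω = v/|dx/dθ| = 3.69/0.018102 = 203.84 rad/s.

204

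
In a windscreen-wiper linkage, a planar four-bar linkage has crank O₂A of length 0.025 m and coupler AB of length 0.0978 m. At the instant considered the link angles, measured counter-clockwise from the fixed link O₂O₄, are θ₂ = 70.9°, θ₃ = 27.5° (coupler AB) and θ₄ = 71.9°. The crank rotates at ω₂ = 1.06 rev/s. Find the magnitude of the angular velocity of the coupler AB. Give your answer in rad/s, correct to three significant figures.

0.0425

ω₂ = 6.66 rad/s (from 1.06 rev/s).
Differentiating the loop-closure r₂e^{iθ₂}+r₃e^{iθ₃}=r₁+r₄e^{iθ₄} gives r₂ω₂e^{iθ₂}+r₃ω₃e^{iθ₃}=r₄ω₄e^{iθ₄}.
Eliminating the other unknown: ω₃ = r₂ω₂ sin(θ₄−θ₂) / [r₃ sin(θ₃−θ₄)].
Numerator sine = +0.01745; denominator sine = -0.69966.
Result = 0.025·6.66·(+0.01745) / (0.0978·(-0.69966)) = -0.042467 rad/s; magnitude 0.042467 rad/s.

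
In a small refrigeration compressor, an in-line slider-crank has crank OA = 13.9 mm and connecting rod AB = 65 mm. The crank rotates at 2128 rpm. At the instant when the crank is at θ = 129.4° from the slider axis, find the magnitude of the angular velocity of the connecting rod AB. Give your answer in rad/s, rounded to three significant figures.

ω = 222.8 rad/s (converted from 2128 rpm).
The rod makes angle φ with the slider axis where L sinφ = r sinθ; differentiating, L cosφ·φ̇ = r ω cosθ.
L cosφ = √(L² − r² sin²θ) = 0.064106 m.
|ω_rod| = r ω |cosθ| / √(L² − r² sin²θ) = 0.0139·222.8·0.63473/0.064106 = 30.669 rad/s.

30.7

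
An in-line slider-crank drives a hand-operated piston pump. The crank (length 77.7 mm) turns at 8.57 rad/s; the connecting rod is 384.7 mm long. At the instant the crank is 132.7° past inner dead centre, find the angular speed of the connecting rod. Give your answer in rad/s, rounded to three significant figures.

1.19

ω = 8.57 rad/s
The rod makes angle φ with the slider axis where L sinφ = r sinθ; differentiating, L cosφ·φ̇ = r ω cosθ.
L cosφ = √(L² − r² sin²θ) = 0.38044 m.
|ω_rod| = r ω |cosθ| / √(L² − r² sin²θ) = 0.0777·8.57·0.67816/0.38044 = 1.187 rad/s.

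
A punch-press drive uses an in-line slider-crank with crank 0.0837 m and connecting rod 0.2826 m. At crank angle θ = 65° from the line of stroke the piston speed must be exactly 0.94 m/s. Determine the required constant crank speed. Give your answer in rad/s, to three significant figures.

11.0

For an in-line slider-crank, |v_piston| = rω|sinθ|·[1 + r cosθ/√(L² − r² sin²θ)].
With r = 0.0837 m, L = 0.2826 m, θ = 65°: the bracketed kinematic factor |dx/dθ| = 0.085715 m.
ω = v/|dx/dθ| = 0.94/0.085715 = 10.967 rad/s.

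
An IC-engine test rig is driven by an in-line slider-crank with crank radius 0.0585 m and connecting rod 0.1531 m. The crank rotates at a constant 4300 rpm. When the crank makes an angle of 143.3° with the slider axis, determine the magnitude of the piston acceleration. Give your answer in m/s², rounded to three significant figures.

8020

ω = 2π·4300/60 = 450.3 rad/s
x(θ) = r cosθ + √(L² − r² sin²θ); with ω constant, a = ω²·d²x/dθ².
d²x/dθ² = −r cosθ − r²(cos2θ)/√u − r⁴ sin²2θ/(4u^{3/2}),  u = L² − r² sin²θ = 0.0222173 m².
Substituting r = 0.0585 m, L = 0.1531 m, θ = 143.3°: d²x/dθ² = +0.039533 m.
a = ω²·d²x/dθ² = (450.3)²·(+0.039533) = +8015.8 m/s²;  |a| = 8015.8 m/s².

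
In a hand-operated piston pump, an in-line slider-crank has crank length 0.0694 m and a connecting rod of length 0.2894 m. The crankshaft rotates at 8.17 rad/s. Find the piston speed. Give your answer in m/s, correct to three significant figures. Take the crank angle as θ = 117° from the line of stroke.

ω = 8.17 rad/s
For an in-line slider-crank, x = r cosθ + √(L² − r² sin²θ), so v = −rω sinθ·[1 + r cosθ/√(L² − r² sin²θ)].
With r = 0.0694 m, L = 0.2894 m, θ = 117°: √(L² − r² sin²θ) = 0.28272 m.
v = −0.0694·8.17·0.89101·[1 + 0.0694·-0.45399/0.28272] = -0.4489 m/s.
|v| = 0.4489 m/s.

0.449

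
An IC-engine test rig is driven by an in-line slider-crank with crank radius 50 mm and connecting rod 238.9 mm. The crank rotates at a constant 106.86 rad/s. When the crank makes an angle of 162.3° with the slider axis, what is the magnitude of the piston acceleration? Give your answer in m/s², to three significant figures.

ω = 106.9 rad/s
x(θ) = r cosθ + √(L² − r² sin²θ); with ω constant, a = ω²·d²x/dθ².
d²x/dθ² = −r cosθ − r²(cos2θ)/√u − r⁴ sin²2θ/(4u^{3/2}),  u = L² − r² sin²θ = 0.0568421 m².
Substituting r = 0.05 m, L = 0.2389 m, θ = 162.3°: d²x/dθ² = +0.039047 m.
a = ω²·d²x/dθ² = (106.9)²·(+0.039047) = +445.88 m/s²;  |a| = 445.88 m/s².

446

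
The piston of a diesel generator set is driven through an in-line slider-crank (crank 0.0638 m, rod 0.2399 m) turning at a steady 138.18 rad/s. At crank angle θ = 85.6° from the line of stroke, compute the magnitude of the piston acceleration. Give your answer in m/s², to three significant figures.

ω = 138.2 rad/s
x(θ) = r cosθ + √(L² − r² sin²θ); with ω constant, a = ω²·d²x/dθ².
d²x/dθ² = −r cosθ − r²(cos2θ)/√u − r⁴ sin²2θ/(4u^{3/2}),  u = L² − r² sin²θ = 0.0535055 m².
Substituting r = 0.0638 m, L = 0.2399 m, θ = 85.6°: d²x/dθ² = +0.012487 m.
a = ω²·d²x/dθ² = (138.2)²·(+0.012487) = +238.43 m/s²;  |a| = 238.43 m/s².

238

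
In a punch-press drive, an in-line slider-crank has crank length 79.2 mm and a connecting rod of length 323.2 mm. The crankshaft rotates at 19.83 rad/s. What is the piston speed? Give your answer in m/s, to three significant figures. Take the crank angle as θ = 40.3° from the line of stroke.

1.21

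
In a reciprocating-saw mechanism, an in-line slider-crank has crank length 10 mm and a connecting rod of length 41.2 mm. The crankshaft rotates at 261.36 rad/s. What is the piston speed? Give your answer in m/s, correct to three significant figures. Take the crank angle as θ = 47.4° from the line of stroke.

2.25

ω = 261.4 rad/s
For an in-line slider-crank, x = r cosθ + √(L² − r² sin²θ), so v = −rω sinθ·[1 + r cosθ/√(L² − r² sin²θ)].
With r = 0.01 m, L = 0.0412 m, θ = 47.4°: √(L² − r² sin²θ) = 0.040537 m.
v = −0.01·261.4·0.73610·[1 + 0.01·0.67688/0.040537] = -2.2451 m/s.
|v| = 2.2451 m/s.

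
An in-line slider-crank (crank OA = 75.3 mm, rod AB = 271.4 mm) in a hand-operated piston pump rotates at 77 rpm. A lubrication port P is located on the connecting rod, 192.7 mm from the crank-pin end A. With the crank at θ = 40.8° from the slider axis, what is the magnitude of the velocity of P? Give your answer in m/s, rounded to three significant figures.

0.476

ω = 8.063 rad/s.  Crank-pin speed |V_A| = rω = 0.60718 m/s, perpendicular to OA.
Rod angle: sinφ = −(r/L) sinθ ⇒ φ = -10.445°; ω_rod = −rω cosθ/√(L²−r²sin²θ) = -1.7221 rad/s.
V_P = V_A + ω_rod × AP, with AP = 0.1927 m along the rod.
Components: V_Px = −rω sinθ − a·ω_rod·sinφ = -0.4569 m/s;  V_Py = rω cosθ + a·ω_rod·cosφ = +0.13328 m/s.
|V_P| = √(V_Px² + V_Py²) = 0.47594 m/s.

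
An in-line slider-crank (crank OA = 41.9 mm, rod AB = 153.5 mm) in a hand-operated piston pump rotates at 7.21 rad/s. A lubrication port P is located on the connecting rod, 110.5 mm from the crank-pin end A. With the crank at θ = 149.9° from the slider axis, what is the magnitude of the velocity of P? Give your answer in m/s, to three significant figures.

ω = 7.21 rad/s.  Crank-pin speed |V_A| = rω = 0.3021 m/s, perpendicular to OA.
Rod angle: sinφ = −(r/L) sinθ ⇒ φ = -7.868°; ω_rod = −rω cosθ/√(L²−r²sin²θ) = +1.7189 rad/s.
V_P = V_A + ω_rod × AP, with AP = 0.1105 m along the rod.
Components: V_Px = −rω sinθ − a·ω_rod·sinφ = -0.1255 m/s;  V_Py = rω cosθ + a·ω_rod·cosφ = -0.073215 m/s.
|V_P| = √(V_Px² + V_Py²) = 0.1453 m/s.

0.145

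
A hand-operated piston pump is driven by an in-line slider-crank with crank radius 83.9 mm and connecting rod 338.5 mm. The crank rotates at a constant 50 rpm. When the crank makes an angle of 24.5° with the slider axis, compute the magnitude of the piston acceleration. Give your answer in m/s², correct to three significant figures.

2.47

ω = 2π·50/60 = 5.236 rad/s
x(θ) = r cosθ + √(L² − r² sin²θ); with ω constant, a = ω²·d²x/dθ².
d²x/dθ² = −r cosθ − r²(cos2θ)/√u − r⁴ sin²2θ/(4u^{3/2}),  u = L² − r² sin²θ = 0.113372 m².
Substituting r = 0.0839 m, L = 0.3385 m, θ = 24.5°: d²x/dθ² = -0.090246 m.
a = ω²·d²x/dθ² = (5.236)²·(-0.090246) = -2.4742 m/s²;  |a| = 2.4742 m/s².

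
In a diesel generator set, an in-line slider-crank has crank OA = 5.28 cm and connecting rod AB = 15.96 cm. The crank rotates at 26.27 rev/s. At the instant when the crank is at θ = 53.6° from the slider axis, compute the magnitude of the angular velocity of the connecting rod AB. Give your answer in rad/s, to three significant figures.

33.6

ω = 165.1 rad/s (converted from 26.27 rev/s).
The rod makes angle φ with the slider axis where L sinφ = r sinθ; differentiating, L cosφ·φ̇ = r ω cosθ.
L cosφ = √(L² − r² sin²θ) = 0.15384 m.
|ω_rod| = r ω |cosθ| / √(L² − r² sin²θ) = 0.0528·165.1·0.59342/0.15384 = 33.618 rad/s.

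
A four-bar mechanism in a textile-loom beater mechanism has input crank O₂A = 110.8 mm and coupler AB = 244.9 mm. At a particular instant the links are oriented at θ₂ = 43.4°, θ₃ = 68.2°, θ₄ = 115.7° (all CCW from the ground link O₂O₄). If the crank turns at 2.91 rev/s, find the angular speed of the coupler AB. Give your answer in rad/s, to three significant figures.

ω₂ = 18.28 rad/s (from 2.91 rev/s).
Differentiating the loop-closure r₂e^{iθ₂}+r₃e^{iθ₃}=r₁+r₄e^{iθ₄} gives r₂ω₂e^{iθ₂}+r₃ω₃e^{iθ₃}=r₄ω₄e^{iθ₄}.
Eliminating the other unknown: ω₃ = r₂ω₂ sin(θ₄−θ₂) / [r₃ sin(θ₃−θ₄)].
Numerator sine = +0.95266; denominator sine = -0.73728.
Result = 0.1108·18.28·(+0.95266) / (0.2449·(-0.73728)) = -10.689 rad/s; magnitude 10.689 rad/s.

10.7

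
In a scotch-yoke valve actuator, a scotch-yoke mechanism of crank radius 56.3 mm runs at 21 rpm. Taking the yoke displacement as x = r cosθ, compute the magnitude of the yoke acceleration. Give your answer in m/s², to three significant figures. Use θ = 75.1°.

0.0700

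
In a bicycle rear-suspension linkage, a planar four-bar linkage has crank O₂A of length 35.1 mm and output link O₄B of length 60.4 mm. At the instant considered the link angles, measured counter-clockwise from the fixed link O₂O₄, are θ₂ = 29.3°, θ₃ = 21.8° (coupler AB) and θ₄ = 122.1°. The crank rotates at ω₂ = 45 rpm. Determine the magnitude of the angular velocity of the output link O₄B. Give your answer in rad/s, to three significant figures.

0.363

ω₂ = 4.712 rad/s (from 45 rpm).
Differentiating the loop-closure r₂e^{iθ₂}+r₃e^{iθ₃}=r₁+r₄e^{iθ₄} gives r₂ω₂e^{iθ₂}+r₃ω₃e^{iθ₃}=r₄ω₄e^{iθ₄}.
Eliminating the other unknown: ω₄ = r₂ω₂ sin(θ₂−θ₃) / [r₄ sin(θ₄−θ₃)].
Numerator sine = +0.13053; denominator sine = +0.98389.
Result = 0.0351·4.712·(+0.13053) / (0.0604·(+0.98389)) = +0.3633 rad/s; magnitude 0.3633 rad/s.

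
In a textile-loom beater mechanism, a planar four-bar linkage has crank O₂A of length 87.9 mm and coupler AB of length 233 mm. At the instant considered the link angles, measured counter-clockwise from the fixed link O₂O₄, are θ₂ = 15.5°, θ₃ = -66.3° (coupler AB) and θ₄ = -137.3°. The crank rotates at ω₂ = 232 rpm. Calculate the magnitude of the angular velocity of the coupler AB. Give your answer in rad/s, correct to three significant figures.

4.43

ω₂ = 24.29 rad/s (from 232 rpm).
Differentiating the loop-closure r₂e^{iθ₂}+r₃e^{iθ₃}=r₁+r₄e^{iθ₄} gives r₂ω₂e^{iθ₂}+r₃ω₃e^{iθ₃}=r₄ω₄e^{iθ₄}.
Eliminating the other unknown: ω₃ = r₂ω₂ sin(θ₄−θ₂) / [r₃ sin(θ₃−θ₄)].
Numerator sine = -0.45710; denominator sine = +0.94552.
Result = 0.0879·24.29·(-0.45710) / (0.233·(+0.94552)) = -4.4309 rad/s; magnitude 4.4309 rad/s.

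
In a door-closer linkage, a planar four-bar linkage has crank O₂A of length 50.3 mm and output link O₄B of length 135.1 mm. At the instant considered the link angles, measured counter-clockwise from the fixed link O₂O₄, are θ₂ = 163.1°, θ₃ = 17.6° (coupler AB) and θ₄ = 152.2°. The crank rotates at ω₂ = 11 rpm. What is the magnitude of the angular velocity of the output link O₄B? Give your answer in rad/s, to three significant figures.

0.341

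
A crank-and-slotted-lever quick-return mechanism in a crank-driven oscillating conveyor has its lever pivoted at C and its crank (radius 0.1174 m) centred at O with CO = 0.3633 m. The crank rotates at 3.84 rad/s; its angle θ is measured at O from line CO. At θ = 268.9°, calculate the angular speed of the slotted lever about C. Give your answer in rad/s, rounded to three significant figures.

0.345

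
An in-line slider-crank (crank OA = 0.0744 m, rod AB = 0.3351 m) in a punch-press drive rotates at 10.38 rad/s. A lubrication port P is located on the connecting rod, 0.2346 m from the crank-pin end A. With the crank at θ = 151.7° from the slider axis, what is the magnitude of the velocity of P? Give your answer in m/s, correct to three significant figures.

0.376

ω = 10.38 rad/s.  Crank-pin speed |V_A| = rω = 0.77227 m/s, perpendicular to OA.
Rod angle: sinφ = −(r/L) sinθ ⇒ φ = -6.042°; ω_rod = −rω cosθ/√(L²−r²sin²θ) = +2.0405 rad/s.
V_P = V_A + ω_rod × AP, with AP = 0.2346 m along the rod.
Components: V_Px = −rω sinθ − a·ω_rod·sinφ = -0.31574 m/s;  V_Py = rω cosθ + a·ω_rod·cosφ = -0.20393 m/s.
|V_P| = √(V_Px² + V_Py²) = 0.37587 m/s.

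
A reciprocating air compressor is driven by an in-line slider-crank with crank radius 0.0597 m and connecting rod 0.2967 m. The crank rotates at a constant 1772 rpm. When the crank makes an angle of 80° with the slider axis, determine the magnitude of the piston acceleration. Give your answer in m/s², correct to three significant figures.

ω = 2π·1772/60 = 185.6 rad/s
x(θ) = r cosθ + √(L² − r² sin²θ); with ω constant, a = ω²·d²x/dθ².
d²x/dθ² = −r cosθ − r²(cos2θ)/√u − r⁴ sin²2θ/(4u^{3/2}),  u = L² − r² sin²θ = 0.0845743 m².
Substituting r = 0.0597 m, L = 0.2967 m, θ = 80°: d²x/dθ² = +0.0011345 m.
a = ω²·d²x/dθ² = (185.6)²·(+0.0011345) = +39.064 m/s²;  |a| = 39.064 m/s².

39.1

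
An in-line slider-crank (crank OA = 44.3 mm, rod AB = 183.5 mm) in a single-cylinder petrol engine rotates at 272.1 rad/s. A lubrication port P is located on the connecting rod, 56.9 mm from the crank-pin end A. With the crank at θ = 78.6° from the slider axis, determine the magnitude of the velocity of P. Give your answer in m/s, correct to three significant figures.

ω = 272.1 rad/s.  Crank-pin speed |V_A| = rω = 12.054 m/s, perpendicular to OA.
Rod angle: sinφ = −(r/L) sinθ ⇒ φ = -13.689°; ω_rod = −rω cosθ/√(L²−r²sin²θ) = -13.364 rad/s.
V_P = V_A + ω_rod × AP, with AP = 0.0569 m along the rod.
Components: V_Px = −rω sinθ − a·ω_rod·sinφ = -11.996 m/s;  V_Py = rω cosθ + a·ω_rod·cosφ = +1.6438 m/s.
|V_P| = √(V_Px² + V_Py²) = 12.108 m/s.

12.1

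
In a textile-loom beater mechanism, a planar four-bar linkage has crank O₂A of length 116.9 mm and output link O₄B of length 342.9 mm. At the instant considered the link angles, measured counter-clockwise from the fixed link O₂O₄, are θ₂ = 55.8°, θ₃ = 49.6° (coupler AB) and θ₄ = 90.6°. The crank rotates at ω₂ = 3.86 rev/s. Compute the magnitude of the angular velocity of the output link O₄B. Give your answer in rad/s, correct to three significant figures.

1.36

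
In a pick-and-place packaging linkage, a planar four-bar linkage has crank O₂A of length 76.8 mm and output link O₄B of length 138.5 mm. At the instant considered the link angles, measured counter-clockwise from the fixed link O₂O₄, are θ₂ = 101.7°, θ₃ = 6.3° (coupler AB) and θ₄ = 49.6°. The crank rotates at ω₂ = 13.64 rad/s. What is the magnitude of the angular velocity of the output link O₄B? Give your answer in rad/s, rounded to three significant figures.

ω₂ = 13.64 rad/s
Differentiating the loop-closure r₂e^{iθ₂}+r₃e^{iθ₃}=r₁+r₄e^{iθ₄} gives r₂ω₂e^{iθ₂}+r₃ω₃e^{iθ₃}=r₄ω₄e^{iθ₄}.
Eliminating the other unknown: ω₄ = r₂ω₂ sin(θ₂−θ₃) / [r₄ sin(θ₄−θ₃)].
Numerator sine = +0.99556; denominator sine = +0.68582.
Result = 0.0768·13.64·(+0.99556) / (0.1385·(+0.68582)) = +10.98 rad/s; magnitude 10.98 rad/s.

11.0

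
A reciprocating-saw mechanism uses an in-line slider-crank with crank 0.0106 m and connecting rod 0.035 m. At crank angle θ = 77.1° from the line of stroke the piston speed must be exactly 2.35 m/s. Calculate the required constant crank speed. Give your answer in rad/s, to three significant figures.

For an in-line slider-crank, |v_piston| = rω|sinθ|·[1 + r cosθ/√(L² − r² sin²θ)].
With r = 0.0106 m, L = 0.035 m, θ = 77.1°: the bracketed kinematic factor |dx/dθ| = 0.011064 m.
ω = v/|dx/dθ| = 2.35/0.011064 = 212.41 rad/s.

212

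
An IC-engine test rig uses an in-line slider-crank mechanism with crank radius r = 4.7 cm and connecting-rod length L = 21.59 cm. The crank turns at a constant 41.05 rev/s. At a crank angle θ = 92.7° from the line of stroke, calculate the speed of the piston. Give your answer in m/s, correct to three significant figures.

12.0

ω = 2π·41 = 257.9 rad/s
For an in-line slider-crank, x = r cosθ + √(L² − r² sin²θ), so v = −rω sinθ·[1 + r cosθ/√(L² − r² sin²θ)].
With r = 0.047 m, L = 0.2159 m, θ = 92.7°: √(L² − r² sin²θ) = 0.21073 m.
v = −0.047·257.9·0.99889·[1 + 0.047·-0.04711/0.21073] = -11.982 m/s.
|v| = 11.982 m/s.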